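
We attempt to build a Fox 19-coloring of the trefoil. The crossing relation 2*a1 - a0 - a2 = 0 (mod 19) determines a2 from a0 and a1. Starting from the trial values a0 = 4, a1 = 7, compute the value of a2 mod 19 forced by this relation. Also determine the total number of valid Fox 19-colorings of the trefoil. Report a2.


Step 1: Apply the given crossing relation 2*a1 - a0 - a2 = 0 (mod 19).
  a2 = 2*a1 - a0 mod 19
  a2 = 2*7 - 4 mod 19
  a2 = 14 - 4 mod 19
  a2 = 10 mod 19 = 10
Step 2: The trefoil has determinant 3.
  Number of Fox p-colorings (p prime) is p^2 if p = 3, else p.
  Since 19 does not divide 3, only trivial (constant) colorings exist.
  (So the trial a0 = 4, a1 = 7 with a0 != a1 does NOT extend to a valid coloring of the whole trefoil: the other two crossing relations require 3*(a1 - a0) = 0 (mod 19), which fails.)
  Total colorings = 19
Step 3: a2 = 10, total Fox 19-colorings = 19

10


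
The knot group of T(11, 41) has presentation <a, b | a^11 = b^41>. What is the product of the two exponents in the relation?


The relation is a^11 = b^41.
Product of exponents = 11 * 41
= 451

451


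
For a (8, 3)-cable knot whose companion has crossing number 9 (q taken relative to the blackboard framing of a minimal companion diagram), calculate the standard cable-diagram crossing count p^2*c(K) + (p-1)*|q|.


Step 1: Each of the c(K) crossings of the companion diagram becomes p*p = p^2 crossings among the p parallel strands, and each of the |q| twists s_1 s_2 ... s_(p-1) adds (p-1) crossings.
  Crossings = p^2 * c(K) + (p-1)*|q|
Step 2: = 8^2 * 9 + (8-1)*3
Step 3: = 64*9 + 7*3
Step 4: = 576 + 21 = 597

597


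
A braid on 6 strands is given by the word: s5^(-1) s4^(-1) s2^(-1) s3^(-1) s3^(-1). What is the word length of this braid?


The word length counts the number of generators (including inverses).
Listing each generator: s5^(-1), s4^(-1), s2^(-1), s3^(-1), s3^(-1)
There are 5 generators in this braid word.

5


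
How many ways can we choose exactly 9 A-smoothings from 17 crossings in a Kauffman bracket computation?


We choose which 9 of 17 crossings get A-smoothings.
C(17, 9) = 17! / (9! * 8!)
= 24310

24310


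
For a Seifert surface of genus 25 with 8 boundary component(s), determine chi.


chi = 2 - 2g - b
= 2 - 2*25 - 8
= 2 - 50 - 8 = -56

-56


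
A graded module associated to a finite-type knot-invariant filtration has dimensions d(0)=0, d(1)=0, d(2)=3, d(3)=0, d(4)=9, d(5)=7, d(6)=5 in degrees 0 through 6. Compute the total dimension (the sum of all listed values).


Total dimension = d(0) + d(1) + ... + d(6)
= 0 + 0 + 3 + 0 + 9 + 7 + 5
= 24

24


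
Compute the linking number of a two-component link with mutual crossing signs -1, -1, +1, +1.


Step 1: Count positive crossings: 2
Step 2: Count negative crossings: 2
Step 3: Sum of signs = 2 - 2 = 0
Step 4: Linking number = sum/2 = 0/2 = 0

0


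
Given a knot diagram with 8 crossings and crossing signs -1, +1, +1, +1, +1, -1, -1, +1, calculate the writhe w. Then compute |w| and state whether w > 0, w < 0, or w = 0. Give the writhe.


Step 1: Count positive crossings (+1).
Positive crossings: 5
Step 2: Count negative crossings (-1).
Negative crossings: 3
Step 3: Writhe = (positive) - (negative)
w = 5 - 3 = 2
Step 4: |w| = 2, and w is positive

2


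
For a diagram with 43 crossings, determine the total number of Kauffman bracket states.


Each crossing contributes 2 choices (A-smoothing or B-smoothing).
Total states = 2^43 = 8796093022208

8796093022208


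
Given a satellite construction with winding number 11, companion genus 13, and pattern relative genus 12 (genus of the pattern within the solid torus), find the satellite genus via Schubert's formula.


Schubert: g(satellite) = g_rel(pattern) + |winding| * g(companion),
where g_rel(pattern) is the genus of the pattern relative to the solid torus.
= 12 + 11 * 13
= 12 + 143 = 155

155


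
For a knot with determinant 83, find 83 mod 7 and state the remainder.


Step 1: A knot is p-colorable if and only if p divides its determinant.
Step 2: Compute 83 mod 7.
83 = 11 * 7 + 6
Step 3: 83 mod 7 = 6
Step 4: The knot is 7-colorable: no

6


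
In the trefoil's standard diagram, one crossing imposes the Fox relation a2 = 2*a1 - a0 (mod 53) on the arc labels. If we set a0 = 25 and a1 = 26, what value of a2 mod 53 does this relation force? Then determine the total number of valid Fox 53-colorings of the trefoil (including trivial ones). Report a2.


Step 1: Apply the given crossing relation 2*a1 - a0 - a2 = 0 (mod 53).
  a2 = 2*a1 - a0 mod 53
  a2 = 2*26 - 25 mod 53
  a2 = 52 - 25 mod 53
  a2 = 27 mod 53 = 27
Step 2: The trefoil has determinant 3.
  Number of Fox p-colorings (p prime) is p^2 if p = 3, else p.
  Since 53 does not divide 3, only trivial (constant) colorings exist.
  (So the trial a0 = 25, a1 = 26 with a0 != a1 does NOT extend to a valid coloring of the whole trefoil: the other two crossing relations require 3*(a1 - a0) = 0 (mod 53), which fails.)
  Total colorings = 53
Step 3: a2 = 27, total Fox 53-colorings = 53

27


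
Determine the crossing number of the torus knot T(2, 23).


For a torus knot T(p, q) with gcd(p,q)=1,
the crossing number is min(p*(q-1), q*(p-1)).
p*(q-1) = 2*22 = 44
q*(p-1) = 23*1 = 23
min(44, 23) = 23

23


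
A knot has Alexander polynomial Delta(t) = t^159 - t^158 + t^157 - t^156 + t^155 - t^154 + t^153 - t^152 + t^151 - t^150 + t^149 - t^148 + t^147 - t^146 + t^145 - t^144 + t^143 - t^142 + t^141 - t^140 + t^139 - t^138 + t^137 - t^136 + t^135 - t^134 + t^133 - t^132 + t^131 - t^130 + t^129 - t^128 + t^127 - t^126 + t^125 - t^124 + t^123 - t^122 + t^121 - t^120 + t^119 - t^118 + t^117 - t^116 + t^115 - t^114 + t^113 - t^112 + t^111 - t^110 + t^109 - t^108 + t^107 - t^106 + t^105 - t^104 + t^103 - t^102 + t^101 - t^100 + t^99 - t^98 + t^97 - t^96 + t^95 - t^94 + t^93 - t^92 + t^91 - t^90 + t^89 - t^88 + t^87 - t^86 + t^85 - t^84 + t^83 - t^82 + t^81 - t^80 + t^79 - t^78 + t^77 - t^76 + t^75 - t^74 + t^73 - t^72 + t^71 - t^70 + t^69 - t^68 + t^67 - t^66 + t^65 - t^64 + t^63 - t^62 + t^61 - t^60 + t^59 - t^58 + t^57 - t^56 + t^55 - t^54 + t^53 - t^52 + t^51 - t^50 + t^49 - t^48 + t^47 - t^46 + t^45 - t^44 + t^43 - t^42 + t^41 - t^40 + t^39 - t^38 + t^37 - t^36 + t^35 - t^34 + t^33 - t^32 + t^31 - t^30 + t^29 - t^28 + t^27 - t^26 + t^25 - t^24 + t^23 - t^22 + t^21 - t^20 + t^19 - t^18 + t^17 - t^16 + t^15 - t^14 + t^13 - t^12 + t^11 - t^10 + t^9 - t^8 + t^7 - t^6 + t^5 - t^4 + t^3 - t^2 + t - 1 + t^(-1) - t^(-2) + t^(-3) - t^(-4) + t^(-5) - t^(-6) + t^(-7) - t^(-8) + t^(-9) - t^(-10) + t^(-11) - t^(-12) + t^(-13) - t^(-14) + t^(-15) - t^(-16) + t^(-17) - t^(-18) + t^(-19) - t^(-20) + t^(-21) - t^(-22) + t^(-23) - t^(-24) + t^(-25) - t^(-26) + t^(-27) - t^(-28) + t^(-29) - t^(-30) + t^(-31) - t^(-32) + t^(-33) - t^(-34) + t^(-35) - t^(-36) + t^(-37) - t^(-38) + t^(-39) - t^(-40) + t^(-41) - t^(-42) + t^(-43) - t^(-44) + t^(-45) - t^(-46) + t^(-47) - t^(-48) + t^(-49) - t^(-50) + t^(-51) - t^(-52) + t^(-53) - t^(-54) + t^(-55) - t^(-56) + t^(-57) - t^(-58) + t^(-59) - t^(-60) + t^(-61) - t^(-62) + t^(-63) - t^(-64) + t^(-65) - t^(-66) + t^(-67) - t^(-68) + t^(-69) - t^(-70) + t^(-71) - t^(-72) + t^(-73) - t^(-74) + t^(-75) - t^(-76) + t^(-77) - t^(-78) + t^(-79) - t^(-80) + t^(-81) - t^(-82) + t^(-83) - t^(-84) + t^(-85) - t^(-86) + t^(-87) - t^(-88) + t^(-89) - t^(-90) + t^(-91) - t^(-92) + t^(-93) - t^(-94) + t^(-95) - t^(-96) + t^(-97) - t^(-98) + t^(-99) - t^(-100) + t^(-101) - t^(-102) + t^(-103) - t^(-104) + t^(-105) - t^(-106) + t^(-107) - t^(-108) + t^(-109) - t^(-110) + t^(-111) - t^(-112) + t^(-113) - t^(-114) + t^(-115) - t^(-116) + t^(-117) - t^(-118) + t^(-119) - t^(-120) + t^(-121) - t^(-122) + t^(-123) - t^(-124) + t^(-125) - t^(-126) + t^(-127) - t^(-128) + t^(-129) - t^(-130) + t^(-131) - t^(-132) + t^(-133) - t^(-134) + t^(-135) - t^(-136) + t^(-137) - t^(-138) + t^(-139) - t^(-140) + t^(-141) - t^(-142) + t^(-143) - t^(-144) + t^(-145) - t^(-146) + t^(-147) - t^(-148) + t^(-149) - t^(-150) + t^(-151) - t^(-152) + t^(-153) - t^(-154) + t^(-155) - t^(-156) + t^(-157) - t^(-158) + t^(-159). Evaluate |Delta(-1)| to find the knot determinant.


Step 1: The polynomial has 319 terms with alternating signs, exponents from 159 down to -159.
Step 2: Substitute t = -1. The i-th term has coefficient (-1)^i and exponent (m-i),
  so its value is (-1)^i * (-1)^(m-i) = (-1)^m = -1 for every i.
Step 3: All 319 terms equal -1, so Delta(-1) = 319 * (-1) = -319
Step 4: |Delta(-1)| = 319

319


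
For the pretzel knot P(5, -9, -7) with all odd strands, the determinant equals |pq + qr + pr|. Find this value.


Step 1: Compute pq + qr + pr.
pq = 5*(-9) = -45
qr = (-9)*(-7) = 63
pr = 5*(-7) = -35
pq + qr + pr = -45 + 63 + (-35) = -17
Step 2: Take absolute value.
det(P(5,-9,-7)) = |-17| = 17

17


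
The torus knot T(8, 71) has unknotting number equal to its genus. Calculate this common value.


For a torus knot T(p,q), both the unknotting number and genus equal (p-1)(q-1)/2.
= (8-1)(71-1)/2
= 7*70/2
= 490/2 = 245

245


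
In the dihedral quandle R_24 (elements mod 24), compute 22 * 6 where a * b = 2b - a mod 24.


22 * 6 = 2*6 - 22 mod 24
= 12 - 22 mod 24
= -10 mod 24 = 14

14


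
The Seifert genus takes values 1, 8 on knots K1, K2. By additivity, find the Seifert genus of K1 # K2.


The Seifert genus is additive under connected sum.
Seifert genus(K1 # K2) = (1) + (8)
= 9

9


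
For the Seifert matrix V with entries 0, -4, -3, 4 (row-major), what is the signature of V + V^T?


Step 1: V + V^T = [[0, -7], [-7, 8]]
Step 2: trace = 8, det = -49
Step 3: Discriminant = 8^2 - 4*(-49) = 260
Step 4: Eigenvalues: 12.0623, -4.06226
Step 5: Signature = (# positive eigenvalues) - (# negative eigenvalues) = 0

0


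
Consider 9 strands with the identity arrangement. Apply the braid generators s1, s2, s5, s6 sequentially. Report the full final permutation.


Starting with identity [1, 2, 3, 4, 5, 6, 7, 8, 9].
Apply generators in sequence:
  After s1: [2, 1, 3, 4, 5, 6, 7, 8, 9]
  After s2: [2, 3, 1, 4, 5, 6, 7, 8, 9]
  After s5: [2, 3, 1, 4, 6, 5, 7, 8, 9]
  After s6: [2, 3, 1, 4, 6, 7, 5, 8, 9]
Final permutation: [2, 3, 1, 4, 6, 7, 5, 8, 9]

[2, 3, 1, 4, 6, 7, 5, 8, 9]


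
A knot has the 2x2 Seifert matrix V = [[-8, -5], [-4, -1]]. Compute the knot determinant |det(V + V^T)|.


Step 1: Form V + V^T where V = [[-8, -5], [-4, -1]]
  V^T = [[-8, -4], [-5, -1]]
  V + V^T = [[-16, -9], [-9, -2]]
Step 2: det(V + V^T) = (-16)*(-2) - (-9)*(-9)
  = 32 - 81 = -49
Step 3: Knot determinant = |det(V + V^T)| = |-49| = 49

49


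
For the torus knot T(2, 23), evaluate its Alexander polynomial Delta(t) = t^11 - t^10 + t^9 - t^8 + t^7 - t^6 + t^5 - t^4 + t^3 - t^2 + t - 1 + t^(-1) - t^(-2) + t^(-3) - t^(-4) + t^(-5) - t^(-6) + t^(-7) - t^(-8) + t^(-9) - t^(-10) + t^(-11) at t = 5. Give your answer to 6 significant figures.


Substituting t = 5 into Delta(t) = t^11 - t^10 + t^9 - t^8 + t^7 - t^6 + t^5 - t^4 + t^3 - t^2 + t - 1 + t^(-1) - t^(-2) + t^(-3) - t^(-4) + t^(-5) - t^(-6) + t^(-7) - t^(-8) + t^(-9) - t^(-10) + t^(-11):
Term values: (48828125) + (-9765625) + (1953125) + (-390625) + (78125) + (-15625) + (3125) + (-625) + (125) + (-25) + (5) + (-1) + (0.2) + (-0.04) + (0.008) + (-0.0016) + (0.00032) + (-6.4e-05) + (1.28e-05) + (-2.56e-06) + (5.12e-07) + (-1.024e-07) + (2.048e-08)
Sum = 40690104.17
Rounded to 6 significant figures: 4.06901e+07

4.06901e+07


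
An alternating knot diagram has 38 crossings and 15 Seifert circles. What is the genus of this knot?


For alternating knots, g = (c - s + 1)/2.
= (38 - 15 + 1)/2
= 24/2 = 12

12


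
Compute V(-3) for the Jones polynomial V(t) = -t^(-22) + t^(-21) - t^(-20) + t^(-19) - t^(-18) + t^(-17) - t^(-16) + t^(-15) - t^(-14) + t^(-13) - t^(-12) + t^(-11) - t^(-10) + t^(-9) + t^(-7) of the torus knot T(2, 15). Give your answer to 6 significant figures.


Substituting t = -3 into V(t) = -t^(-22) + t^(-21) - t^(-20) + t^(-19) - t^(-18) + t^(-17) - t^(-16) + t^(-15) - t^(-14) + t^(-13) - t^(-12) + t^(-11) - t^(-10) + t^(-9) + t^(-7):
  (-)t^(-22) = -3.18664e-11
  (+)t^(-21) = -9.55991e-11
  (-)t^(-20) = -2.86797e-10
  (+)t^(-19) = -8.60392e-10
  (-)t^(-18) = -2.58117e-09
  (+)t^(-17) = -7.74352e-09
  (-)t^(-16) = -2.32306e-08
  (+)t^(-15) = -6.96917e-08
  (-)t^(-14) = -2.09075e-07
  (+)t^(-13) = -6.27225e-07
  (-)t^(-12) = -1.88168e-06
  (+)t^(-11) = -5.64503e-06
  (-)t^(-10) = -1.69351e-05
  (+)t^(-9) = -5.08053e-05
  (+)t^(-7) = -0.000457247
Sum = (-3.18664e-11) + (-9.55991e-11) + (-2.86797e-10) + (-8.60392e-10) + (-2.58117e-09) + (-7.74352e-09) + (-2.32306e-08) + (-6.96917e-08) + (-2.09075e-07) + (-6.27225e-07) + (-1.88168e-06) + (-5.64503e-06) + (-1.69351e-05) + (-5.08053e-05) + (-0.000457247)
= -0.00053345525
Rounded to 6 significant figures: -0.000533455

-0.000533455


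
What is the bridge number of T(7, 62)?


The bridge number of T(p,q) is min(p,q).
min(7, 62) = 7

7


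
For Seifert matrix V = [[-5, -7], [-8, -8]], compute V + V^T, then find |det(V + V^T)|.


Step 1: Form V + V^T where V = [[-5, -7], [-8, -8]]
  V^T = [[-5, -8], [-7, -8]]
  V + V^T = [[-10, -15], [-15, -16]]
Step 2: det(V + V^T) = (-10)*(-16) - (-15)*(-15)
  = 160 - 225 = -65
Step 3: Knot determinant = |det(V + V^T)| = |-65| = 65

65


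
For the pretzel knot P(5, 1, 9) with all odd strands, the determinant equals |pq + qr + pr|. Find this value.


Step 1: Compute pq + qr + pr.
pq = 5*1 = 5
qr = 1*9 = 9
pr = 5*9 = 45
pq + qr + pr = 5 + 9 + 45 = 59
Step 2: Take absolute value.
det(P(5,1,9)) = |59| = 59

59


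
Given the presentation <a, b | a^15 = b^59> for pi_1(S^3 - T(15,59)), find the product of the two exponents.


The relation is a^15 = b^59.
Product of exponents = 15 * 59
= 885

885


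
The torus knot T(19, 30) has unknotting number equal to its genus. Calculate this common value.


For a torus knot T(p,q), both the unknotting number and genus equal (p-1)(q-1)/2.
= (19-1)(30-1)/2
= 18*29/2
= 522/2 = 261

261


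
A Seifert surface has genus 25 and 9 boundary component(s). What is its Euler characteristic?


chi = 2 - 2g - b
= 2 - 2*25 - 9
= 2 - 50 - 9 = -57

-57


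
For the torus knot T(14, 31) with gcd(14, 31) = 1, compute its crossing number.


For a torus knot T(p, q) with gcd(p,q)=1,
the crossing number is min(p*(q-1), q*(p-1)).
p*(q-1) = 14*30 = 420
q*(p-1) = 31*13 = 403
min(420, 403) = 403

403


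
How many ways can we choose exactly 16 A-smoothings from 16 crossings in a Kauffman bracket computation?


We choose which 16 of 16 crossings get A-smoothings.
C(16, 16) = 16! / (16! * 0!)
= 1

1


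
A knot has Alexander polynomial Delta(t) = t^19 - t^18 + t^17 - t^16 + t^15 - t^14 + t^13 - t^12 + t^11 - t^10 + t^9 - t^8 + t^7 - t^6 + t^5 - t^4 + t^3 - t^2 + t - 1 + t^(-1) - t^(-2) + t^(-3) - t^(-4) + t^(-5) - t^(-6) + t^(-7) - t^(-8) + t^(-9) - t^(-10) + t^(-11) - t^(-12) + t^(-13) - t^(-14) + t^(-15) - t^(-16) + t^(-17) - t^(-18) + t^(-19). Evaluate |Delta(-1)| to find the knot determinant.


Step 1: The polynomial has 39 terms with alternating signs, exponents from 19 down to -19.
Step 2: Substitute t = -1. The i-th term has coefficient (-1)^i and exponent (m-i),
  so its value is (-1)^i * (-1)^(m-i) = (-1)^m = -1 for every i.
Step 3: All 39 terms equal -1, so Delta(-1) = 39 * (-1) = -39
Step 4: |Delta(-1)| = 39

39


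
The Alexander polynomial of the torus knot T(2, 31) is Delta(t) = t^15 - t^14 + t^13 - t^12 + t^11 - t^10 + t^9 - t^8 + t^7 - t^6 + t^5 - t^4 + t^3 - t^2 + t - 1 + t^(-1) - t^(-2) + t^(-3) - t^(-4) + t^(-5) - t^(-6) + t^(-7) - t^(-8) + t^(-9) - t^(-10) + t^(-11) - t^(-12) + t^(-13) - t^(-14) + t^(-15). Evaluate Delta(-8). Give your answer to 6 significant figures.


Substituting t = -8 into Delta(t) = t^15 - t^14 + t^13 - t^12 + t^11 - t^10 + t^9 - t^8 + t^7 - t^6 + t^5 - t^4 + t^3 - t^2 + t - 1 + t^(-1) - t^(-2) + t^(-3) - t^(-4) + t^(-5) - t^(-6) + t^(-7) - t^(-8) + t^(-9) - t^(-10) + t^(-11) - t^(-12) + t^(-13) - t^(-14) + t^(-15):
Term values: (-35184372088832) + (-4398046511104) + (-549755813888) + (-68719476736) + (-8589934592) + (-1073741824) + (-134217728) + (-16777216) + (-2097152) + (-262144) + (-32768) + (-4096) + (-512) + (-64) + (-8) + (-1) + (-0.125) + (-0.015625) + (-0.00195312) + (-0.000244141) + (-3.05176e-05) + (-3.8147e-06) + (-4.76837e-07) + (-5.96046e-08) + (-7.45058e-09) + (-9.31323e-10) + (-1.16415e-10) + (-1.45519e-11) + (-1.81899e-12) + (-2.27374e-13) + (-2.84217e-14)
Sum = -4.021071096e+13
Rounded to 6 significant figures: -4.02107e+13

-4.02107e+13


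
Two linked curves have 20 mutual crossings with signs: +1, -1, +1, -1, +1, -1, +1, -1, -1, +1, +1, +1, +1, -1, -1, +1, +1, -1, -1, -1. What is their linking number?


Step 1: Count positive crossings: 10
Step 2: Count negative crossings: 10
Step 3: Sum of signs = 10 - 10 = 0
Step 4: Linking number = sum/2 = 0/2 = 0

0


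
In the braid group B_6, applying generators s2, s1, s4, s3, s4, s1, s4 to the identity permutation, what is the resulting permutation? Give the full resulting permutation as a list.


Starting with identity [1, 2, 3, 4, 5, 6].
Apply generators in sequence:
  After s2: [1, 3, 2, 4, 5, 6]
  After s1: [3, 1, 2, 4, 5, 6]
  After s4: [3, 1, 2, 5, 4, 6]
  After s3: [3, 1, 5, 2, 4, 6]
  After s4: [3, 1, 5, 4, 2, 6]
  After s1: [1, 3, 5, 4, 2, 6]
  After s4: [1, 3, 5, 2, 4, 6]
Final permutation: [1, 3, 5, 2, 4, 6]

[1, 3, 5, 2, 4, 6]


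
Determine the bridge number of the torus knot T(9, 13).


The bridge number of T(p,q) is min(p,q).
min(9, 13) = 9

9


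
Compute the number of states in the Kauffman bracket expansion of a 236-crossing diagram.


Each crossing contributes 2 choices (A-smoothing or B-smoothing).
Total states = 2^236 = 110427941548649020598956093796432407239217743554726184882600387580788736

110427941548649020598956093796432407239217743554726184882600387580788736


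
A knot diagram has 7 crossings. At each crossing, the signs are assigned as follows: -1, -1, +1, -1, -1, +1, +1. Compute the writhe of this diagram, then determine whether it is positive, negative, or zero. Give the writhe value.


Step 1: Count positive crossings (+1).
Positive crossings: 3
Step 2: Count negative crossings (-1).
Negative crossings: 4
Step 3: Writhe = (positive) - (negative)
w = 3 - 4 = -1
Step 4: |w| = 1, and w is negative

-1


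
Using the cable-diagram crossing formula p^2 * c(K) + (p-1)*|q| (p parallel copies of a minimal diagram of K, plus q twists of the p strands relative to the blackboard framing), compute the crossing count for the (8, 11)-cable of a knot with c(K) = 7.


Step 1: Each of the c(K) crossings of the companion diagram becomes p*p = p^2 crossings among the p parallel strands, and each of the |q| twists s_1 s_2 ... s_(p-1) adds (p-1) crossings.
  Crossings = p^2 * c(K) + (p-1)*|q|
Step 2: = 8^2 * 7 + (8-1)*11
Step 3: = 64*7 + 7*11
Step 4: = 448 + 77 = 525

525


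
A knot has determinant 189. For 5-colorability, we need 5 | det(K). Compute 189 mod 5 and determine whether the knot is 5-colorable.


Step 1: A knot is p-colorable if and only if p divides its determinant.
Step 2: Compute 189 mod 5.
189 = 37 * 5 + 4
Step 3: 189 mod 5 = 4
Step 4: The knot is 5-colorable: no

4


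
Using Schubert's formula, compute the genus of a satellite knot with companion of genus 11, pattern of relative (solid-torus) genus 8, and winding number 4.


Schubert: g(satellite) = g_rel(pattern) + |winding| * g(companion),
where g_rel(pattern) is the genus of the pattern relative to the solid torus.
= 8 + 4 * 11
= 8 + 44 = 52

52


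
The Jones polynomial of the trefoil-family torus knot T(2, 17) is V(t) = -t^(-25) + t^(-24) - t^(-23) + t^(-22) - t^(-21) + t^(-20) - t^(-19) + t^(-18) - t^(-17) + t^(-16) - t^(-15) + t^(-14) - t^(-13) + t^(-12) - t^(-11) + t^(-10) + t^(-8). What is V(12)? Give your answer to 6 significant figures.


Substituting t = 12 into V(t) = -t^(-25) + t^(-24) - t^(-23) + t^(-22) - t^(-21) + t^(-20) - t^(-19) + t^(-18) - t^(-17) + t^(-16) - t^(-15) + t^(-14) - t^(-13) + t^(-12) - t^(-11) + t^(-10) + t^(-8):
  (-)t^(-25) = -1.04826e-27
  (+)t^(-24) = 1.25791e-26
  (-)t^(-23) = -1.50949e-25
  (+)t^(-22) = 1.81139e-24
  (-)t^(-21) = -2.17367e-23
  (+)t^(-20) = 2.60841e-22
  (-)t^(-19) = -3.13009e-21
  (+)t^(-18) = 3.7561e-20
  (-)t^(-17) = -4.50732e-19
  (+)t^(-16) = 5.40879e-18
  (-)t^(-15) = -6.49055e-17
  (+)t^(-14) = 7.78866e-16
  (-)t^(-13) = -9.34639e-15
  (+)t^(-12) = 1.12157e-13
  (-)t^(-11) = -1.34588e-12
  (+)t^(-10) = 1.61506e-11
  (+)t^(-8) = 2.32568e-09
Sum = (-1.04826e-27) + (1.25791e-26) + (-1.50949e-25) + (1.81139e-24) + (-2.17367e-23) + (2.60841e-22) + (-3.13009e-21) + (3.7561e-20) + (-4.50732e-19) + (5.40879e-18) + (-6.49055e-17) + (7.78866e-16) + (-9.34639e-15) + (1.12157e-13) + (-1.34588e-12) + (1.61506e-11) + (2.32568e-09)
= 2.340588601e-09
Rounded to 6 significant figures: 2.34059e-09

2.34059e-09


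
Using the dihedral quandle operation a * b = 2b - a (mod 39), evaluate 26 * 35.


26 * 35 = 2*35 - 26 mod 39
= 70 - 26 mod 39
= 44 mod 39 = 5

5


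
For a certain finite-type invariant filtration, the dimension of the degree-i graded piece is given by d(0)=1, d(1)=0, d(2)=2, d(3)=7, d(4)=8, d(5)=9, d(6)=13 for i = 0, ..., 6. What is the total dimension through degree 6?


Total dimension = d(0) + d(1) + ... + d(6)
= 1 + 0 + 2 + 7 + 8 + 9 + 13
= 40

40


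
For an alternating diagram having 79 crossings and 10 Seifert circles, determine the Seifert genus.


For alternating knots, g = (c - s + 1)/2.
= (79 - 10 + 1)/2
= 70/2 = 35

35


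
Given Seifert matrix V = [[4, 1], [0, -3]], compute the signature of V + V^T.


Step 1: V + V^T = [[8, 1], [1, -6]]
Step 2: trace = 2, det = -49
Step 3: Discriminant = 2^2 - 4*(-49) = 200
Step 4: Eigenvalues: 8.07107, -6.07107
Step 5: Signature = (# positive eigenvalues) - (# negative eigenvalues) = 0

0


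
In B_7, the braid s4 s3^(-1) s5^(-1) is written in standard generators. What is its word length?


The word length counts the number of generators (including inverses).
Listing each generator: s4, s3^(-1), s5^(-1)
There are 3 generators in this braid word.

3


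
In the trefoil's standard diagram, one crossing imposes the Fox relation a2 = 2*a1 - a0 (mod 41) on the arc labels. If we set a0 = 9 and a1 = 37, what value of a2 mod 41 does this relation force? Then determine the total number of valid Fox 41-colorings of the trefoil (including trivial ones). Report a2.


Step 1: Apply the given crossing relation 2*a1 - a0 - a2 = 0 (mod 41).
  a2 = 2*a1 - a0 mod 41
  a2 = 2*37 - 9 mod 41
  a2 = 74 - 9 mod 41
  a2 = 65 mod 41 = 24
Step 2: The trefoil has determinant 3.
  Number of Fox p-colorings (p prime) is p^2 if p = 3, else p.
  Since 41 does not divide 3, only trivial (constant) colorings exist.
  (So the trial a0 = 9, a1 = 37 with a0 != a1 does NOT extend to a valid coloring of the whole trefoil: the other two crossing relations require 3*(a1 - a0) = 0 (mod 41), which fails.)
  Total colorings = 41
Step 3: a2 = 24, total Fox 41-colorings = 41

24


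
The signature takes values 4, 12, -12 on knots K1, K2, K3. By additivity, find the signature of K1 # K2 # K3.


The signature is additive under connected sum.
signature(K1 # K2 # K3) = (4) + (12) + (-12)
= 4

4


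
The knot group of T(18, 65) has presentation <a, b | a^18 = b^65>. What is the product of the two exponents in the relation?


The relation is a^18 = b^65.
Product of exponents = 18 * 65
= 1170

1170


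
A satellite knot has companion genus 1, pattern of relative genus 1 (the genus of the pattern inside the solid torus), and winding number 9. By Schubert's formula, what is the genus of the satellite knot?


Schubert: g(satellite) = g_rel(pattern) + |winding| * g(companion),
where g_rel(pattern) is the genus of the pattern relative to the solid torus.
= 1 + 9 * 1
= 1 + 9 = 10

10


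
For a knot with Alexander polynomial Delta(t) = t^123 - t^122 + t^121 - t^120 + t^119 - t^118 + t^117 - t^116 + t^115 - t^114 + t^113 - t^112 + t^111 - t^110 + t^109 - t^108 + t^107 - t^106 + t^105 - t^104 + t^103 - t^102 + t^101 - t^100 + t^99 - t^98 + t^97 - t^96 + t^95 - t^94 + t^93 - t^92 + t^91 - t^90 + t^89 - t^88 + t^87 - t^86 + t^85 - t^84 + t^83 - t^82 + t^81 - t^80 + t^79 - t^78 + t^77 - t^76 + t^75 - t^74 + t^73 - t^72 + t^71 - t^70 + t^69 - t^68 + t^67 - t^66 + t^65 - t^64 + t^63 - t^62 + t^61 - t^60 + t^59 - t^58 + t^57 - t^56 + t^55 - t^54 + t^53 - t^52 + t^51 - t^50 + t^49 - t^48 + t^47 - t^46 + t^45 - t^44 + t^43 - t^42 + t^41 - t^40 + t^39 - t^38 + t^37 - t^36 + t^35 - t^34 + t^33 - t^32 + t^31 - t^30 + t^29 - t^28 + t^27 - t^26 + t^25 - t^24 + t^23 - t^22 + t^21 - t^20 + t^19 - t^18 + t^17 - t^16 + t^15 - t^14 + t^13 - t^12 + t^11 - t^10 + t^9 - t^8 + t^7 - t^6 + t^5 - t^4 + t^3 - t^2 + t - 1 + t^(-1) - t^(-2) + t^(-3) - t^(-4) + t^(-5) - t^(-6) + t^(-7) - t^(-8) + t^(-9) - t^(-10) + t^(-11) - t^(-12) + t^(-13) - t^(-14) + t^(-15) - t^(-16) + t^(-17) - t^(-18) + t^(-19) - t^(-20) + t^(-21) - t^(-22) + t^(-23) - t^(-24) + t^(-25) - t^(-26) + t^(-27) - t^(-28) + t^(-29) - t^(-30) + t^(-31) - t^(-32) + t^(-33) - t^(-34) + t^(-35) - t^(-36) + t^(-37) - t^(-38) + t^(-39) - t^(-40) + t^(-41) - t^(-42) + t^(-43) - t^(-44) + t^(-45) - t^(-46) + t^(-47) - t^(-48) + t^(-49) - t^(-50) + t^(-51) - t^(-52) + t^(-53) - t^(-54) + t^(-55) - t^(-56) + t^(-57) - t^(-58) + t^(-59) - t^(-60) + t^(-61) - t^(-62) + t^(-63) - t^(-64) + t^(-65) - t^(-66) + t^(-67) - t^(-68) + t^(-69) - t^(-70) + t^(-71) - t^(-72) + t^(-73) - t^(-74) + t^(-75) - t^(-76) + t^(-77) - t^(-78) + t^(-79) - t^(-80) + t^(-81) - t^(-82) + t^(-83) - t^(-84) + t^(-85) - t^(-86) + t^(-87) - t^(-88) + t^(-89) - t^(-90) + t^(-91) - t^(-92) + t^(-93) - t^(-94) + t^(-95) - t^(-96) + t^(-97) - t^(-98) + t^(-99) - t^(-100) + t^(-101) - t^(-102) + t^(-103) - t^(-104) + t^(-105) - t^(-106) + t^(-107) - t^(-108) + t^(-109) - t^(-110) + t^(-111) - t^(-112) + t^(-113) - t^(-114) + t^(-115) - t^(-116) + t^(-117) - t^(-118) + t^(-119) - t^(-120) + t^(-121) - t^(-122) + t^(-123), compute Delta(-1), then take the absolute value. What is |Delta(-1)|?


Step 1: The polynomial has 247 terms with alternating signs, exponents from 123 down to -123.
Step 2: Substitute t = -1. The i-th term has coefficient (-1)^i and exponent (m-i),
  so its value is (-1)^i * (-1)^(m-i) = (-1)^m = -1 for every i.
Step 3: All 247 terms equal -1, so Delta(-1) = 247 * (-1) = -247
Step 4: |Delta(-1)| = 247

247


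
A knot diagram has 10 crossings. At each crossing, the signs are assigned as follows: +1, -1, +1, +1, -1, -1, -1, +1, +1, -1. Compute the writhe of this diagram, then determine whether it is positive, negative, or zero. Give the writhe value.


Step 1: Count positive crossings (+1).
Positive crossings: 5
Step 2: Count negative crossings (-1).
Negative crossings: 5
Step 3: Writhe = (positive) - (negative)
w = 5 - 5 = 0
Step 4: |w| = 0, and w is zero

0


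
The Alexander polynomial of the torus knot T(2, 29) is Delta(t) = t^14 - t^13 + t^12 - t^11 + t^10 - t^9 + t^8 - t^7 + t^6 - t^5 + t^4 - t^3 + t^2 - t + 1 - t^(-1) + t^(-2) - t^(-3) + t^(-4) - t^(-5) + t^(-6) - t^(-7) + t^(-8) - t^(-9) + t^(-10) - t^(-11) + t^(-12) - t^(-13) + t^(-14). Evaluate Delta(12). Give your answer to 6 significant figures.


Substituting t = 12 into Delta(t) = t^14 - t^13 + t^12 - t^11 + t^10 - t^9 + t^8 - t^7 + t^6 - t^5 + t^4 - t^3 + t^2 - t + 1 - t^(-1) + t^(-2) - t^(-3) + t^(-4) - t^(-5) + t^(-6) - t^(-7) + t^(-8) - t^(-9) + t^(-10) - t^(-11) + t^(-12) - t^(-13) + t^(-14):
Term values: (1283918464548864) + (-106993205379072) + (8916100448256) + (-743008370688) + (61917364224) + (-5159780352) + (429981696) + (-35831808) + (2985984) + (-248832) + (20736) + (-1728) + (144) + (-12) + (1) + (-0.0833333) + (0.00694444) + (-0.000578704) + (4.82253e-05) + (-4.01878e-06) + (3.34898e-07) + (-2.79082e-08) + (2.32568e-09) + (-1.93807e-10) + (1.61506e-11) + (-1.34588e-12) + (1.12157e-13) + (-9.34639e-15) + (7.78866e-16)
Sum = 1.185155506e+15
Rounded to 6 significant figures: 1.18516e+15

1.18516e+15


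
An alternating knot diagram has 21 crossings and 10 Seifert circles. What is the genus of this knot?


For alternating knots, g = (c - s + 1)/2.
= (21 - 10 + 1)/2
= 12/2 = 6

6


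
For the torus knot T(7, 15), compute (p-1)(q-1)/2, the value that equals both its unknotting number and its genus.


For a torus knot T(p,q), both the unknotting number and genus equal (p-1)(q-1)/2.
= (7-1)(15-1)/2
= 6*14/2
= 84/2 = 42

42


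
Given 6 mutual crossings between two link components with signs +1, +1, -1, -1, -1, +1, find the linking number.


Step 1: Count positive crossings: 3
Step 2: Count negative crossings: 3
Step 3: Sum of signs = 3 - 3 = 0
Step 4: Linking number = sum/2 = 0/2 = 0

0


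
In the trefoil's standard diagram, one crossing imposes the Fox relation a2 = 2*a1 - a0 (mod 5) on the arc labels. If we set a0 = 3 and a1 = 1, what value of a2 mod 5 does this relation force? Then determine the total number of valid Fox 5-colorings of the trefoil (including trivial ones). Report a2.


Step 1: Apply the given crossing relation 2*a1 - a0 - a2 = 0 (mod 5).
  a2 = 2*a1 - a0 mod 5
  a2 = 2*1 - 3 mod 5
  a2 = 2 - 3 mod 5
  a2 = -1 mod 5 = 4
Step 2: The trefoil has determinant 3.
  Number of Fox p-colorings (p prime) is p^2 if p = 3, else p.
  Since 5 does not divide 3, only trivial (constant) colorings exist.
  (So the trial a0 = 3, a1 = 1 with a0 != a1 does NOT extend to a valid coloring of the whole trefoil: the other two crossing relations require 3*(a1 - a0) = 0 (mod 5), which fails.)
  Total colorings = 5
Step 3: a2 = 4, total Fox 5-colorings = 5

4


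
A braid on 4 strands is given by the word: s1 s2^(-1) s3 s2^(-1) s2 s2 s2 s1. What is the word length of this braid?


The word length counts the number of generators (including inverses).
Listing each generator: s1, s2^(-1), s3, s2^(-1), s2, s2, s2, s1
There are 8 generators in this braid word.

8


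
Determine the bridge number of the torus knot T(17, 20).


The bridge number of T(p,q) is min(p,q).
min(17, 20) = 17

17


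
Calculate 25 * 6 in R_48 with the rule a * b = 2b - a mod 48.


25 * 6 = 2*6 - 25 mod 48
= 12 - 25 mod 48
= -13 mod 48 = 35

35


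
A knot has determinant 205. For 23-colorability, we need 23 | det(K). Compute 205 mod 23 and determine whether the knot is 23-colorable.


Step 1: A knot is p-colorable if and only if p divides its determinant.
Step 2: Compute 205 mod 23.
205 = 8 * 23 + 21
Step 3: 205 mod 23 = 21
Step 4: The knot is 23-colorable: no

21


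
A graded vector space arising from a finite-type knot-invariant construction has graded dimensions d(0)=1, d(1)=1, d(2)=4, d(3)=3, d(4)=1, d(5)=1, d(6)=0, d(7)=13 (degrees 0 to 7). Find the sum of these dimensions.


Total dimension = d(0) + d(1) + ... + d(7)
= 1 + 1 + 4 + 3 + 1 + 1 + 0 + 13
= 24

24


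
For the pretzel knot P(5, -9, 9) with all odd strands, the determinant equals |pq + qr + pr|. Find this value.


Step 1: Compute pq + qr + pr.
pq = 5*(-9) = -45
qr = (-9)*9 = -81
pr = 5*9 = 45
pq + qr + pr = -45 + (-81) + 45 = -81
Step 2: Take absolute value.
det(P(5,-9,9)) = |-81| = 81

81


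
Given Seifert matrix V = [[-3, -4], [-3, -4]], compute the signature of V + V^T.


Step 1: V + V^T = [[-6, -7], [-7, -8]]
Step 2: trace = -14, det = -1
Step 3: Discriminant = (-14)^2 - 4*(-1) = 200
Step 4: Eigenvalues: 0.0710678, -14.0711
Step 5: Signature = (# positive eigenvalues) - (# negative eigenvalues) = 0

0


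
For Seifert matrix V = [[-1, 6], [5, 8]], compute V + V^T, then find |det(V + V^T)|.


Step 1: Form V + V^T where V = [[-1, 6], [5, 8]]
  V^T = [[-1, 5], [6, 8]]
  V + V^T = [[-2, 11], [11, 16]]
Step 2: det(V + V^T) = (-2)*16 - 11*11
  = -32 - 121 = -153
Step 3: Knot determinant = |det(V + V^T)| = |-153| = 153

153


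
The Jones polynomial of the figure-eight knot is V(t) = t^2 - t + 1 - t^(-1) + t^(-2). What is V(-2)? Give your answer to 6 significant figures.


Substituting t = -2 into V(t) = t^2 - t + 1 - t^(-1) + t^(-2):
  (+)t^(2) = 4
  (-)t^(1) = 2
  (+)t^(0) = 1
  (-)t^(-1) = 0.5
  (+)t^(-2) = 0.25
Sum = (4) + (2) + (1) + (0.5) + (0.25)
= 7.75
Rounded to 6 significant figures: 7.75

7.75


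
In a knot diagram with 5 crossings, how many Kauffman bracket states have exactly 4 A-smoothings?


We choose which 4 of 5 crossings get A-smoothings.
C(5, 4) = 5! / (4! * 1!)
= 5

5


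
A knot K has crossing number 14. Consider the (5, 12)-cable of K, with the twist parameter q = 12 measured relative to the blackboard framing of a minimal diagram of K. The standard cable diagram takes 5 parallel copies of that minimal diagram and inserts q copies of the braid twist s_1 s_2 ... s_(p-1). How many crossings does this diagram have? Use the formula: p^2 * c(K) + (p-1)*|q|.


Step 1: Each of the c(K) crossings of the companion diagram becomes p*p = p^2 crossings among the p parallel strands, and each of the |q| twists s_1 s_2 ... s_(p-1) adds (p-1) crossings.
  Crossings = p^2 * c(K) + (p-1)*|q|
Step 2: = 5^2 * 14 + (5-1)*12
Step 3: = 25*14 + 4*12
Step 4: = 350 + 48 = 398

398


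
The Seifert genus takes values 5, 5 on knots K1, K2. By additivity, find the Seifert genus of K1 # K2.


The Seifert genus is additive under connected sum.
Seifert genus(K1 # K2) = (5) + (5)
= 10

10


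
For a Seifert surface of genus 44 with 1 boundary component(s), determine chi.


chi = 2 - 2g - b
= 2 - 2*44 - 1
= 2 - 88 - 1 = -87

-87


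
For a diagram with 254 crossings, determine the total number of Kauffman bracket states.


Each crossing contributes 2 choices (A-smoothing or B-smoothing).
Total states = 2^254 = 28948022309329048855892746252171976963317496166410141009864396001978282409984

28948022309329048855892746252171976963317496166410141009864396001978282409984


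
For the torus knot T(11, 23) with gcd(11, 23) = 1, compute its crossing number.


For a torus knot T(p, q) with gcd(p,q)=1,
the crossing number is min(p*(q-1), q*(p-1)).
p*(q-1) = 11*22 = 242
q*(p-1) = 23*10 = 230
min(242, 230) = 230

230


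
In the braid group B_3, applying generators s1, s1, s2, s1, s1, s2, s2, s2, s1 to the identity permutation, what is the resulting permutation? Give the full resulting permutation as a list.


Starting with identity [1, 2, 3].
Apply generators in sequence:
  After s1: [2, 1, 3]
  After s1: [1, 2, 3]
  After s2: [1, 3, 2]
  After s1: [3, 1, 2]
  After s1: [1, 3, 2]
  After s2: [1, 2, 3]
  After s2: [1, 3, 2]
  After s2: [1, 2, 3]
  After s1: [2, 1, 3]
Final permutation: [2, 1, 3]

[2, 1, 3]


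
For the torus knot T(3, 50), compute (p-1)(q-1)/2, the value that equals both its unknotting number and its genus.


For a torus knot T(p,q), both the unknotting number and genus equal (p-1)(q-1)/2.
= (3-1)(50-1)/2
= 2*49/2
= 98/2 = 49

49


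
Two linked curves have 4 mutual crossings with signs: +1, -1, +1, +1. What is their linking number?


Step 1: Count positive crossings: 3
Step 2: Count negative crossings: 1
Step 3: Sum of signs = 3 - 1 = 2
Step 4: Linking number = sum/2 = 2/2 = 1

1


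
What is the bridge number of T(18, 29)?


The bridge number of T(p,q) is min(p,q).
min(18, 29) = 18

18


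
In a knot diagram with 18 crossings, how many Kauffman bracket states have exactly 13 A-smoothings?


We choose which 13 of 18 crossings get A-smoothings.
C(18, 13) = 18! / (13! * 5!)
= 8568

8568


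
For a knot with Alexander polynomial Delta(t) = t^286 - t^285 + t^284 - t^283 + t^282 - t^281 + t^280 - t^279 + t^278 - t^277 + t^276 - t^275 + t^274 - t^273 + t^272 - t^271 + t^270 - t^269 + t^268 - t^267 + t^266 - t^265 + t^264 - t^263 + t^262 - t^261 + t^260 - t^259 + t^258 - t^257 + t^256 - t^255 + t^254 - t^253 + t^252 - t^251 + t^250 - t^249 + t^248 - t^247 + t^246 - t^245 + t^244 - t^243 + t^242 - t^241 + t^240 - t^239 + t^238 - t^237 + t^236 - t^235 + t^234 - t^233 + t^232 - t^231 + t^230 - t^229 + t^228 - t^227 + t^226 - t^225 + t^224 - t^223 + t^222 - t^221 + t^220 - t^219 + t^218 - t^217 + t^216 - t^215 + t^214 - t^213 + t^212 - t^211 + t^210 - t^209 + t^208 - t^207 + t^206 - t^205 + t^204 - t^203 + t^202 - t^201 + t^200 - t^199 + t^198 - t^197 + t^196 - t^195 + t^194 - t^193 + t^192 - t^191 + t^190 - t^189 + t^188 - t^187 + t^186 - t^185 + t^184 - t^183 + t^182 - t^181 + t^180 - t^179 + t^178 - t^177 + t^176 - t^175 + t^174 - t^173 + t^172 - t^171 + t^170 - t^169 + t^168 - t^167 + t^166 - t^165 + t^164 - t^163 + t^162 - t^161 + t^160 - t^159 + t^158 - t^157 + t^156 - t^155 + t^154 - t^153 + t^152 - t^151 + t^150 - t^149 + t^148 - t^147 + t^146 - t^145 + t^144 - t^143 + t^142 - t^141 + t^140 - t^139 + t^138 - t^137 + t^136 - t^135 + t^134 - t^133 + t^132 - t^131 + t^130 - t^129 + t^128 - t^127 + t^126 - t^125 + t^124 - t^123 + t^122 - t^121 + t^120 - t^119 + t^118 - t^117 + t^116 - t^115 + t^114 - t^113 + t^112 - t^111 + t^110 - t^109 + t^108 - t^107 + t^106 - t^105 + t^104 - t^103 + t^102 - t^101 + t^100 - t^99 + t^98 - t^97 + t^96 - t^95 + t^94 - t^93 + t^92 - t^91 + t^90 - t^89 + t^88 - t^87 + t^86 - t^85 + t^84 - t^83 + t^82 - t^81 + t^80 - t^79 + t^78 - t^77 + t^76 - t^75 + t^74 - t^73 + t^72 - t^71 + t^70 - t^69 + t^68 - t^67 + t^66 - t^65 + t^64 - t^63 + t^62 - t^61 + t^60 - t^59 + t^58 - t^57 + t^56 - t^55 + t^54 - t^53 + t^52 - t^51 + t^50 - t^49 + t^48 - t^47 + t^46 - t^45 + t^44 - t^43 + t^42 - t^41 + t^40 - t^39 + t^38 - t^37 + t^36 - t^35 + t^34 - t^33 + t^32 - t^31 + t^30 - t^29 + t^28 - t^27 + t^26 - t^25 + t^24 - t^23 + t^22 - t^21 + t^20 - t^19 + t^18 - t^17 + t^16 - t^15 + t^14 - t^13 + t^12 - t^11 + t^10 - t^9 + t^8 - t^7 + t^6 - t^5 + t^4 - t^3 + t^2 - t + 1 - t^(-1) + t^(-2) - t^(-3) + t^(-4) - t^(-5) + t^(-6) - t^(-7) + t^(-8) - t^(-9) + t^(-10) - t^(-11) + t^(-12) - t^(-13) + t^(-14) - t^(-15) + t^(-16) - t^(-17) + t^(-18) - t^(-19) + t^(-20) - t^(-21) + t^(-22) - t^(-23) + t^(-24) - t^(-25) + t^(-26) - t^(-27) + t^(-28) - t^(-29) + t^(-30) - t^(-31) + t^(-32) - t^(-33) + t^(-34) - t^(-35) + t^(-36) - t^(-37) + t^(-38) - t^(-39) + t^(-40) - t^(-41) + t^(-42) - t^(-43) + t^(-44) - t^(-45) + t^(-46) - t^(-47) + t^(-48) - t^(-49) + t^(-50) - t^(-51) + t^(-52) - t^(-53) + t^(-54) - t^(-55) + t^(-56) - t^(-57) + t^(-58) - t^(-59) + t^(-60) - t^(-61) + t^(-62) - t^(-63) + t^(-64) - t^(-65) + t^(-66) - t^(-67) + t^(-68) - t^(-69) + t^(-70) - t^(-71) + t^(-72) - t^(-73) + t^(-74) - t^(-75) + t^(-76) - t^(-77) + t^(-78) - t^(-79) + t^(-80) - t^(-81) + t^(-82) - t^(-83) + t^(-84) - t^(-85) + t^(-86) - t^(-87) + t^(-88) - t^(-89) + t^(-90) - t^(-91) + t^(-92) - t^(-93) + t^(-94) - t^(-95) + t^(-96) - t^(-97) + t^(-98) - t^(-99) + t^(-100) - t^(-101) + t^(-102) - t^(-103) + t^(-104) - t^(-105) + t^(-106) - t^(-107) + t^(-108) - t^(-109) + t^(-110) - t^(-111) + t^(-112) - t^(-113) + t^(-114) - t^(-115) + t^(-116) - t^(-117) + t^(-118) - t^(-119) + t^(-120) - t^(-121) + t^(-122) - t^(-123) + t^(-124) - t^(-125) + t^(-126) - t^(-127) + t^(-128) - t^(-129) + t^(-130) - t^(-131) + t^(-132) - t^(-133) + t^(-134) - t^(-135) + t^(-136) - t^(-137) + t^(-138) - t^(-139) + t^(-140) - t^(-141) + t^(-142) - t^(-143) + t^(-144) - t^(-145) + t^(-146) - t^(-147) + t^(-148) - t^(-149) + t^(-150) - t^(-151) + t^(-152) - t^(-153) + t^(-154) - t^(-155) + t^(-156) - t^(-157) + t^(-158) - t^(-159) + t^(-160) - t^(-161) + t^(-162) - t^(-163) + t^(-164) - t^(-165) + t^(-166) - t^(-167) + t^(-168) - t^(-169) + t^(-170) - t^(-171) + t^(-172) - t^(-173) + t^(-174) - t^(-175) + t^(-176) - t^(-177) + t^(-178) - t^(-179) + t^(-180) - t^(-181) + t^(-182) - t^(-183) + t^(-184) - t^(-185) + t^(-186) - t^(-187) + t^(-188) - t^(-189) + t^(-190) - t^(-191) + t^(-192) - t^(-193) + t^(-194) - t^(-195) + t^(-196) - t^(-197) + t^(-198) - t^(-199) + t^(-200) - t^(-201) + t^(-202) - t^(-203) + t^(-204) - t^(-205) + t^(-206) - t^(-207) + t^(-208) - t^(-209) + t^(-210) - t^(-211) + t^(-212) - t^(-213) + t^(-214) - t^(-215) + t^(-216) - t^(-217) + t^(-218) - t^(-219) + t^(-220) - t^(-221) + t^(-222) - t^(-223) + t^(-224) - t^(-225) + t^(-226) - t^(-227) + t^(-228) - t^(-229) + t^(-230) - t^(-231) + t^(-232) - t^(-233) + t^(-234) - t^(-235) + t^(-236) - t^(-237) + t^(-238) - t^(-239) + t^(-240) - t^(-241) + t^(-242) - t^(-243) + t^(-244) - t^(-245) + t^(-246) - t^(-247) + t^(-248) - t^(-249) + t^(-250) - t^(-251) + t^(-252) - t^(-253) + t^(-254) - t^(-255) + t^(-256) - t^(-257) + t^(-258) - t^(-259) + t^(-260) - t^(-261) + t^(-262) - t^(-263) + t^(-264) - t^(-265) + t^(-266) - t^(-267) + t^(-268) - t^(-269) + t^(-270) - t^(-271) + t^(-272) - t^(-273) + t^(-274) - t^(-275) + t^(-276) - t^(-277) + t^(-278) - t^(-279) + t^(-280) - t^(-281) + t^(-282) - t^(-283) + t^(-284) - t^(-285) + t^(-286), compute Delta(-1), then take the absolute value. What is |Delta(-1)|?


Step 1: The polynomial has 573 terms with alternating signs, exponents from 286 down to -286.
Step 2: Substitute t = -1. The i-th term has coefficient (-1)^i and exponent (m-i),
  so its value is (-1)^i * (-1)^(m-i) = (-1)^m = 1 for every i.
Step 3: All 573 terms equal 1, so Delta(-1) = 573 * (1) = 573
Step 4: |Delta(-1)| = 573

573
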